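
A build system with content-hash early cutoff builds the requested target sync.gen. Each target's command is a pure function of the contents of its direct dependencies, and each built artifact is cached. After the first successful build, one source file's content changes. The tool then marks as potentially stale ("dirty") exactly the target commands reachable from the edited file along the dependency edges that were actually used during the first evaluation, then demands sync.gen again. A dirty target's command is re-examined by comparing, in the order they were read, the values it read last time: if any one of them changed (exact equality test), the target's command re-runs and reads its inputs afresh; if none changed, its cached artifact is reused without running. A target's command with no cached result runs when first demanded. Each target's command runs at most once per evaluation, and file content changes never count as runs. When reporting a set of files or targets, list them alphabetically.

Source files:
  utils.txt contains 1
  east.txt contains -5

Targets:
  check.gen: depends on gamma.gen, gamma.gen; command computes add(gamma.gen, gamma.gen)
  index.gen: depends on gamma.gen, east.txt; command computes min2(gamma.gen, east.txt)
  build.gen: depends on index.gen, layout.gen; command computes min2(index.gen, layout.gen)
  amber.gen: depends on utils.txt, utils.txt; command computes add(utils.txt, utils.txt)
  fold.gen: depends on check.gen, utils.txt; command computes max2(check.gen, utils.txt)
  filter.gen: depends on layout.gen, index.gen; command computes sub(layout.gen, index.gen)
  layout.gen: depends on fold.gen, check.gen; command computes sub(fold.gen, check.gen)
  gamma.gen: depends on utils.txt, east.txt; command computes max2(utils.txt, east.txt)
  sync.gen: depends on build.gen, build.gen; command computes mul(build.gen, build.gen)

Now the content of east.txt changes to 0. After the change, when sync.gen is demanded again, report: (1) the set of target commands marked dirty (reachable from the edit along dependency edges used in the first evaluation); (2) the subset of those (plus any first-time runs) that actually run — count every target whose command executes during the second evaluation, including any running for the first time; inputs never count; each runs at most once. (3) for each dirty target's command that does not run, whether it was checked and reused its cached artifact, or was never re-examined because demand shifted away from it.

First evaluation (everything demanded from the output):
  gamma.gen = max2(1, -5) = 1
  check.gen = add(1, 1) = 2
  fold.gen = max2(2, 1) = 2
  index.gen = min2(1, -5) = -5
  layout.gen = sub(2, 2) = 0
  build.gen = min2(-5, 0) = -5
  sync.gen = mul(-5, -5) = 25

Propagation after the edit:
  gamma.gen: runs — east.txt -5->0; result 1 (same value as before).
  check.gen: checked — values it read are unchanged (gamma.gen unchanged, gamma.gen unchanged); reused cached 2 without running.
  fold.gen: checked — values it read are unchanged (check.gen unchanged, utils.txt unchanged); reused cached 2 without running.
  index.gen: runs — east.txt -5->0; result 0.
  layout.gen: checked — values it read are unchanged (fold.gen unchanged, check.gen unchanged); reused cached 0 without running.
  build.gen: runs — index.gen -5->0; result 0.
  sync.gen: runs — build.gen -5->0; build.gen -5->0; result 0.

Key observation: the cutoff stops propagation at check.gen — its inputs' values are unchanged, so it reuses its cache.

Marked dirty: build.gen, check.gen, fold.gen, gamma.gen, index.gen, layout.gen, sync.gen.
Target commands that run: build.gen, gamma.gen, index.gen, sync.gen — 4 in total.
Checked but reused from cache: check.gen, fold.gen, layout.gen.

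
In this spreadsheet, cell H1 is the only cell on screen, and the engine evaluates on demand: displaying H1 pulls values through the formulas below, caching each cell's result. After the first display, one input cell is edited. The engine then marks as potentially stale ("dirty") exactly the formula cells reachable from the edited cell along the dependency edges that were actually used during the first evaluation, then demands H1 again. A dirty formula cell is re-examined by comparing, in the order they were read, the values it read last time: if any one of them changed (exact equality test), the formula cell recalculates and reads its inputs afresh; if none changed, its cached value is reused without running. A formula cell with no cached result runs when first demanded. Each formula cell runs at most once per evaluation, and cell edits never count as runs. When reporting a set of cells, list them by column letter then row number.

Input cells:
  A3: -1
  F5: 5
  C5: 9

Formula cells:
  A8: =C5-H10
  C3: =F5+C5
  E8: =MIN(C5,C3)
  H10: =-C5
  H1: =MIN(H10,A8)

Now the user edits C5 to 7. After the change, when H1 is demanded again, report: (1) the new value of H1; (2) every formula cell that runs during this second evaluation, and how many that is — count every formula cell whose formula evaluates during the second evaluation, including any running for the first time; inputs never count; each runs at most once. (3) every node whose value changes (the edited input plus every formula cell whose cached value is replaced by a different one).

H1 now evaluates to -7.
Run set: A8, H1, H10 (3 run).
Changed values: A8, C5, H1, H10.

Initial pass — values computed on the first demand:
  H10 = -(9) = -9
  A8 = 9 - -9 = 18
  H1 = MIN(-9, 18) = -9

Second demand — change propagation:
  H10: re-runs because C5 9->7; new result -7.
  A8: re-runs because C5 9->7; H10 -9->-7; new result 14.
  H1: re-runs because H10 -9->-7; A8 18->14; new result -7.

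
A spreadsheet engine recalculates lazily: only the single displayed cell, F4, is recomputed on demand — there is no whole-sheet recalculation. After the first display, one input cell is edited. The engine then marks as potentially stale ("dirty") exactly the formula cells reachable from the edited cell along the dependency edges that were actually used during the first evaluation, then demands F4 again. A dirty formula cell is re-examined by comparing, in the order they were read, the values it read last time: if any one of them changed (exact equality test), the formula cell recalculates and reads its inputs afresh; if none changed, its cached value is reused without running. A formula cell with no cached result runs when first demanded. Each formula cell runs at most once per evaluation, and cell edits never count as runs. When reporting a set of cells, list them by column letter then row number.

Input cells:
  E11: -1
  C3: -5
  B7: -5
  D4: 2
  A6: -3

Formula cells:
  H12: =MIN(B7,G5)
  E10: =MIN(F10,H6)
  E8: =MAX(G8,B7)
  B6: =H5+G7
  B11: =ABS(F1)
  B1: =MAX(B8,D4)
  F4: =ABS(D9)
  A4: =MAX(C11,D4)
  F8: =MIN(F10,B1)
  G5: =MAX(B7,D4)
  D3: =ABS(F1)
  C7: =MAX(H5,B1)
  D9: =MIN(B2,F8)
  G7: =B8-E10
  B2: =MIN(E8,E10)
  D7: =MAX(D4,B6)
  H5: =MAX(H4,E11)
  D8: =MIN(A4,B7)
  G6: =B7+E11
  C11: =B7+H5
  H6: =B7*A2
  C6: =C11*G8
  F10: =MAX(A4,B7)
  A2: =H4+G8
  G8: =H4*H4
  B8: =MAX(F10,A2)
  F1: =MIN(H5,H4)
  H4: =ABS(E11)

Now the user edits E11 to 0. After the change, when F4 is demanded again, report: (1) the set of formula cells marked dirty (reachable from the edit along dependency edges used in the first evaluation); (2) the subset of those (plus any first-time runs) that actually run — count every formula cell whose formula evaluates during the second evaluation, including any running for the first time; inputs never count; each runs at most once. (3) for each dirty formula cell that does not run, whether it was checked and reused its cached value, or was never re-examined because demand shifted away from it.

Marked dirty: A2, A4, B1, B2, B8, C11, D9, E8, E10, F4, F8, F10, G8, H4, H5, H6.
Formula cells that run: A2, A4, B2, B8, C11, D9, E8, E10, F4, G8, H4, H5, H6 — 13 in total.
Checked but reused from cache: B1, F8, F10.
Key observation: the cutoff stops propagation at F10 — its inputs' values are unchanged, so it reuses its cache.

First evaluation (everything demanded from the output):
  H4 = ABS(-1) = 1
  G8 = 1 * 1 = 1
  A2 = 1 + 1 = 2
  E8 = MAX(1, -5) = 1
  H5 = MAX(1, -1) = 1
  C11 = -5 + 1 = -4
  A4 = MAX(-4, 2) = 2
  F10 = MAX(2, -5) = 2
  B8 = MAX(2, 2) = 2
  B1 = MAX(2, 2) = 2
  F8 = MIN(2, 2) = 2
  H6 = -5 * 2 = -10
  E10 = MIN(2, -10) = -10
  B2 = MIN(1, -10) = -10
  D9 = MIN(-10, 2) = -10
  F4 = ABS(-10) = 10

Propagation after the edit:
  H4: runs — E11 -1->0; result 0.
  G8: runs — H4 1->0; H4 1->0; result 0.
  A2: runs — H4 1->0; G8 1->0; result 0.
  E8: runs — G8 1->0; result 0.
  H5: runs — H4 1->0; E11 -1->0; result 0.
  C11: runs — H5 1->0; result -5.
  A4: runs — C11 -4->-5; result 2 (same value as before).
  F10: checked — values it read are unchanged (A4 unchanged, B7 unchanged); reused cached 2 without running.
  B8: runs — A2 2->0; result 2 (same value as before).
  B1: checked — values it read are unchanged (B8 unchanged, D4 unchanged); reused cached 2 without running.
  F8: checked — values it read are unchanged (F10 unchanged, B1 unchanged); reused cached 2 without running.
  H6: runs — A2 2->0; result 0.
  E10: runs — H6 -10->0; result 0.
  B2: runs — E8 1->0; E10 -10->0; result 0.
  D9: runs — B2 -10->0; result 0.
  F4: runs — D9 -10->0; result 0.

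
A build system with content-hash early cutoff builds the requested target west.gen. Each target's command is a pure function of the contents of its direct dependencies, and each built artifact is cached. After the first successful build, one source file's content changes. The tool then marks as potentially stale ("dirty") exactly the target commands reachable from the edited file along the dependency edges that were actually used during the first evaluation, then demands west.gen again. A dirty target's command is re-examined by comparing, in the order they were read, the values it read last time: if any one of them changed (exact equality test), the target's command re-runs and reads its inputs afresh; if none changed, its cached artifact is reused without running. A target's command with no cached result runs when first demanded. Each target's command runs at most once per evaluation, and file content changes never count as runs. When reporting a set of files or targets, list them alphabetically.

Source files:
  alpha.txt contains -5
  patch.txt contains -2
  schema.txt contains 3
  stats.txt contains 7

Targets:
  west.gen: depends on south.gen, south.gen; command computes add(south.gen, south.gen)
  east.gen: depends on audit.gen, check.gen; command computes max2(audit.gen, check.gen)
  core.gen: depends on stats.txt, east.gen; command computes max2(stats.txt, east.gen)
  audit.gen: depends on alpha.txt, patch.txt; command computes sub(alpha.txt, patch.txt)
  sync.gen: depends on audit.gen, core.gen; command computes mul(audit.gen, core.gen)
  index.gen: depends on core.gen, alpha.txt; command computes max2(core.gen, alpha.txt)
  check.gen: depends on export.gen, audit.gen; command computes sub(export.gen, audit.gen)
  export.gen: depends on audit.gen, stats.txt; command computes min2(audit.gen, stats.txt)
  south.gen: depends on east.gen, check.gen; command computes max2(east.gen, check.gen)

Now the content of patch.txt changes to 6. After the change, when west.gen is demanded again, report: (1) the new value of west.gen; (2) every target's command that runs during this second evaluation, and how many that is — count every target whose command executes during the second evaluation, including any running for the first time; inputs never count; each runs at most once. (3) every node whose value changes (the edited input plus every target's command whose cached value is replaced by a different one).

New value of west.gen: 0.
Target commands that run: audit.gen, check.gen, east.gen, export.gen — 4 in total.
Values that change: audit.gen, export.gen, patch.txt.
Key observation: the cutoff stops propagation at south.gen — its inputs' values are unchanged, so it reuses its cache.

First evaluation (everything demanded from the output):
  audit.gen = sub(-5, -2) = -3
  export.gen = min2(-3, 7) = -3
  check.gen = sub(-3, -3) = 0
  east.gen = max2(-3, 0) = 0
  south.gen = max2(0, 0) = 0
  west.gen = add(0, 0) = 0

Propagation after the edit:
  audit.gen: runs — patch.txt -2->6; result -11.
  export.gen: runs — audit.gen -3->-11; result -11.
  check.gen: runs — export.gen -3->-11; audit.gen -3->-11; result 0 (same value as before).
  east.gen: runs — audit.gen -3->-11; result 0 (same value as before).
  south.gen: checked — values it read are unchanged (east.gen unchanged, check.gen unchanged); reused cached 0 without running.
  west.gen: checked — values it read are unchanged (south.gen unchanged, south.gen unchanged); reused cached 0 without running.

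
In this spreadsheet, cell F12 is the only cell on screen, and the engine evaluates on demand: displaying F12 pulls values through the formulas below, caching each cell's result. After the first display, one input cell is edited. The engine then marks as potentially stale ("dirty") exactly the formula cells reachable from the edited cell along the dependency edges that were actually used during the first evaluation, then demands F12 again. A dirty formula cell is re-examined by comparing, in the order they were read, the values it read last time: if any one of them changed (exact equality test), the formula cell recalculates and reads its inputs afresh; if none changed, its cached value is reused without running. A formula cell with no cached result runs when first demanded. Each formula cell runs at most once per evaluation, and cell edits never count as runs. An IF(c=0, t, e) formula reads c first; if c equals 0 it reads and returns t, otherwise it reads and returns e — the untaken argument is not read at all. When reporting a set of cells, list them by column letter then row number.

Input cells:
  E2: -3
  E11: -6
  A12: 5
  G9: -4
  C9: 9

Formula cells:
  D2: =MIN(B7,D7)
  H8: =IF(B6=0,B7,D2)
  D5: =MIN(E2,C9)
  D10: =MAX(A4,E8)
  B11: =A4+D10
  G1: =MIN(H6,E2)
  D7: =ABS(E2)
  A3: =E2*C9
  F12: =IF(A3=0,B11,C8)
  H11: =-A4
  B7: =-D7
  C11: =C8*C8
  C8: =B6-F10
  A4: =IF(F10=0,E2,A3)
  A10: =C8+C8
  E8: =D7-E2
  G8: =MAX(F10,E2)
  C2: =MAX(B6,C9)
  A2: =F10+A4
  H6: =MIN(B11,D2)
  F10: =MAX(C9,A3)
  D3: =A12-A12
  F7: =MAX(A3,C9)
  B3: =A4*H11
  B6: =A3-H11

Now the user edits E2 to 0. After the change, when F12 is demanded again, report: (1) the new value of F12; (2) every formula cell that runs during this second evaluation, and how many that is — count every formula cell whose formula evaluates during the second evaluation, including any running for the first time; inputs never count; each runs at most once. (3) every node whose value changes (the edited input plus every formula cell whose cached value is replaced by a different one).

Initial pass — values computed on the first demand:
  A3 = -3 * 9 = -27
  F10 = MAX(9, -27) = 9
  A4 = IF(F10=0: F10=9 -> else branch A3) = -27
  H11 = -(-27) = 27
  B6 = -27 - 27 = -54
  C8 = -54 - 9 = -63
  F12 = IF(A3=0: A3=-27 -> else branch C8) = -63

Second demand — change propagation:
  A3: re-runs because E2 -3->0; new result 0.
  D7: newly demanded (no cache) — executes and yields 0.
  E8: newly demanded (no cache) — executes and yields 0.
  F10: re-runs because A3 -27->0; new result 9 (unchanged).
  A4: re-runs because A3 -27->0; new result 0.
  D10: newly demanded (no cache) — executes and yields 0.
  B11: newly demanded (no cache) — executes and yields 0.
  H11: dirty yet unreached — the second evaluation never asks for it.
  B6: dirty yet unreached — the second evaluation never asks for it.
  C8: dirty yet unreached — the second evaluation never asks for it.
  F12: re-runs because A3 -27->0; new result 0.

The important point: the flipped condition redirects demand; B6, C8, H11 are left stale, never re-checked.

F12 now evaluates to 0.
Run set: A3, A4, B11, D7, D10, E8, F10, F12 (8 run).
Changed values: A3, A4, E2, F12.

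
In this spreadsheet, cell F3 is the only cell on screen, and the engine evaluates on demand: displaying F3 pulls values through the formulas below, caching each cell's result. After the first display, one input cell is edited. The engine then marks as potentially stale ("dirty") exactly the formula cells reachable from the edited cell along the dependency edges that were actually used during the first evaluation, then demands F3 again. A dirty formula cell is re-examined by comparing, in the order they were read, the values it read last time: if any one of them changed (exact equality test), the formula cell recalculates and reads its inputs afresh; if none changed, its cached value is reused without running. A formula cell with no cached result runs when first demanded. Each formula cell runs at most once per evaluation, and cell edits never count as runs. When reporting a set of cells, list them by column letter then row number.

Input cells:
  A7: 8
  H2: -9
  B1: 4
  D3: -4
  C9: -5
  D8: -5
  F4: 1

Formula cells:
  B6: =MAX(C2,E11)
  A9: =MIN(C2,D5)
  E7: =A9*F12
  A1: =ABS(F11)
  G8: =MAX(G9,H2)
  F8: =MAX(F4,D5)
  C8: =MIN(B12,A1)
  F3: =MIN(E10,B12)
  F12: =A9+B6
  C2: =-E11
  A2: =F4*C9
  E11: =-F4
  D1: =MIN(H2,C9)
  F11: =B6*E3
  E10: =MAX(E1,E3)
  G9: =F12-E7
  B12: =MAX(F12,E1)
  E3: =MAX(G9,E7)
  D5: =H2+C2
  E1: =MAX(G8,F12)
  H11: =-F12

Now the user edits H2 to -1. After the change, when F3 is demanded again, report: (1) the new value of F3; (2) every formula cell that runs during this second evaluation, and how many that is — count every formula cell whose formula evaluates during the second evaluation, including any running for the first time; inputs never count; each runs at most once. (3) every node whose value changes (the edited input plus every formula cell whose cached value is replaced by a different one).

Initial pass — values computed on the first demand:
  E11 = -(1) = -1
  C2 = -(-1) = 1
  B6 = MAX(1, -1) = 1
  D5 = -9 + 1 = -8
  A9 = MIN(1, -8) = -8
  F12 = -8 + 1 = -7
  E7 = -8 * -7 = 56
  G9 = -7 - 56 = -63
  E3 = MAX(-63, 56) = 56
  G8 = MAX(-63, -9) = -9
  E1 = MAX(-9, -7) = -7
  B12 = MAX(-7, -7) = -7
  E10 = MAX(-7, 56) = 56
  F3 = MIN(56, -7) = -7

Second demand — change propagation:
  D5: re-runs because H2 -9->-1; new result 0.
  A9: re-runs because D5 -8->0; new result 0.
  F12: re-runs because A9 -8->0; new result 1.
  E7: re-runs because A9 -8->0; F12 -7->1; new result 0.
  G9: re-runs because F12 -7->1; E7 56->0; new result 1.
  E3: re-runs because G9 -63->1; E7 56->0; new result 1.
  G8: re-runs because G9 -63->1; H2 -9->-1; new result 1.
  E1: re-runs because G8 -9->1; F12 -7->1; new result 1.
  B12: re-runs because F12 -7->1; E1 -7->1; new result 1.
  E10: re-runs because E1 -7->1; E3 56->1; new result 1.
  F3: re-runs because E10 56->1; B12 -7->1; new result 1.

F3 now evaluates to 1.
Run set: A9, B12, D5, E1, E3, E7, E10, F3, F12, G8, G9 (11 run).
Changed values: A9, B12, D5, E1, E3, E7, E10, F3, F12, G8, G9, H2.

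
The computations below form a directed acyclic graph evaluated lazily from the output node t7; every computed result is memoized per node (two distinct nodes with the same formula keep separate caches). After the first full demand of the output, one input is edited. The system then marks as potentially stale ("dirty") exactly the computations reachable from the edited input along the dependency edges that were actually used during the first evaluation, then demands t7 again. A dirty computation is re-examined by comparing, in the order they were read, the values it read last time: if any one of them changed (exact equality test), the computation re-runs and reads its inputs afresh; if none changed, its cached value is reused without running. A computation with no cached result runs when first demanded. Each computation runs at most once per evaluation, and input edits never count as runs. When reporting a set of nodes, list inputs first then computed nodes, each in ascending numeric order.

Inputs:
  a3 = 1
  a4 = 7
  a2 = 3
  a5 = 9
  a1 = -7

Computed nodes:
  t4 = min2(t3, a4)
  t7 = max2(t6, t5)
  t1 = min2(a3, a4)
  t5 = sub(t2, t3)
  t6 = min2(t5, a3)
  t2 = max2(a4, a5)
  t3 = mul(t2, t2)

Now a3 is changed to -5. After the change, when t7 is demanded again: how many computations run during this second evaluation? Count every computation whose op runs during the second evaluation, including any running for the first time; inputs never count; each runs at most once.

1 computations run: t6.
Note the absorption at t6: it re-runs yet its value is the same, leaving the output's value untouched.

First demand of the output computes:
  t2 = max2(7, 9) = 9
  t3 = mul(9, 9) = 81
  t5 = sub(9, 81) = -72
  t6 = min2(-72, 1) = -72
  t7 = max2(-72, -72) = -72

After the edit, cleaning proceeds:
  t6: a read changed (a3 1->-5) — executes, giving -72 — identical to its old value.
  t7: dirty, but its reads are unchanged (t6 unchanged, t5 unchanged); cached -72 stands.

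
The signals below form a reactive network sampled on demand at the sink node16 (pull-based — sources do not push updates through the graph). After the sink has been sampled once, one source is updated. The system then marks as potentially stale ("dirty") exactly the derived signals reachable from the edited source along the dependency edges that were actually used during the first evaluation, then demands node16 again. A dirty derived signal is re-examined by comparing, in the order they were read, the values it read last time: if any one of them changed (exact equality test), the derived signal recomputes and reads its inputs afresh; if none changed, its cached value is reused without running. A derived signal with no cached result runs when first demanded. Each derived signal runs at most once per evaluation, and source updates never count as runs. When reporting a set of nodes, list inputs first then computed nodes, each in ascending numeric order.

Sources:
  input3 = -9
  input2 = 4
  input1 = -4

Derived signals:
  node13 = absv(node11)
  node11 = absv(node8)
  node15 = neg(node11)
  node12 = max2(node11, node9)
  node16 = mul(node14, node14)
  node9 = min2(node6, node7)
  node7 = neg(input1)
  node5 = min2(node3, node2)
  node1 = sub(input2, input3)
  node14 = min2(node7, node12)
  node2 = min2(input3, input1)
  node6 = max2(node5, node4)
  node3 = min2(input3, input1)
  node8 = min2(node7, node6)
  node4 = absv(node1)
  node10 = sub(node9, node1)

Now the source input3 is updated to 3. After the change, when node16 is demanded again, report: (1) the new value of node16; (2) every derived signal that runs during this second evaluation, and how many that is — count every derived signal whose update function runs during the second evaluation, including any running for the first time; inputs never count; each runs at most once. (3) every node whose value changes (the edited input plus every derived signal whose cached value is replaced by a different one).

node16 now evaluates to 1.
Run set: node1, node2, node3, node4, node5, node6, node8, node9, node11, node12, node14, node16 (12 run).
Changed values: input3, node1, node2, node3, node4, node5, node6, node8, node9, node11, node12, node14, node16.

Initial pass — values computed on the first demand:
  node1 = sub(4, -9) = 13
  node2 = min2(-9, -4) = -9
  node3 = min2(-9, -4) = -9
  node4 = absv(13) = 13
  node5 = min2(-9, -9) = -9
  node6 = max2(-9, 13) = 13
  node7 = neg(-4) = 4
  node8 = min2(4, 13) = 4
  node9 = min2(13, 4) = 4
  node11 = absv(4) = 4
  node12 = max2(4, 4) = 4
  node14 = min2(4, 4) = 4
  node16 = mul(4, 4) = 16

Second demand — change propagation:
  node1: re-runs because input3 -9->3; new result 1.
  node2: re-runs because input3 -9->3; new result -4.
  node3: re-runs because input3 -9->3; new result -4.
  node4: re-runs because node1 13->1; new result 1.
  node5: re-runs because node3 -9->-4; node2 -9->-4; new result -4.
  node6: re-runs because node5 -9->-4; node4 13->1; new result 1.
  node8: re-runs because node6 13->1; new result 1.
  node9: re-runs because node6 13->1; new result 1.
  node11: re-runs because node8 4->1; new result 1.
  node12: re-runs because node11 4->1; node9 4->1; new result 1.
  node14: re-runs because node12 4->1; new result 1.
  node16: re-runs because node14 4->1; node14 4->1; new result 1.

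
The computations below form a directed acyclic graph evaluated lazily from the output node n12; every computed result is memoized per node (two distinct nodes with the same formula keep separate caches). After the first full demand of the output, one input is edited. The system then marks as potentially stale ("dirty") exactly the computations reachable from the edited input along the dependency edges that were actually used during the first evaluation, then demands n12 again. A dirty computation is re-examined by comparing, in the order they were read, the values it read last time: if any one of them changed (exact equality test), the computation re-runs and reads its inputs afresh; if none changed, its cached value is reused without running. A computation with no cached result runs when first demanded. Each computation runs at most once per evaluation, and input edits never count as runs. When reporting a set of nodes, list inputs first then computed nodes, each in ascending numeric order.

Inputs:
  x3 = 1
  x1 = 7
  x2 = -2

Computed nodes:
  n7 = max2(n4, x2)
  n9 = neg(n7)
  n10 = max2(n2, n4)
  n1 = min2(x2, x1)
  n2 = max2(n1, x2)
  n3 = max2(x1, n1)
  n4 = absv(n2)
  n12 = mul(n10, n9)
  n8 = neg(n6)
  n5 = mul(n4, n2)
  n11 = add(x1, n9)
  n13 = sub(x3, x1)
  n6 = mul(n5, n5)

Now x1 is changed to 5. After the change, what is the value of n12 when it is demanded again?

Demanding n12 again yields -4.
Note the absorption at n1: it re-runs yet its value is the same, leaving the output's value untouched.

First demand of the output computes:
  n1 = min2(-2, 7) = -2
  n2 = max2(-2, -2) = -2
  n4 = absv(-2) = 2
  n7 = max2(2, -2) = 2
  n9 = neg(2) = -2
  n10 = max2(-2, 2) = 2
  n12 = mul(2, -2) = -4

After the edit, cleaning proceeds:
  n1: a read changed (x1 7->5) — executes, giving -2 — identical to its old value.
  n2: dirty, but its reads are unchanged (n1 unchanged, x2 unchanged); cached -2 stands.
  n4: dirty, but its reads are unchanged (n2 unchanged); cached 2 stands.
  n7: dirty, but its reads are unchanged (n4 unchanged, x2 unchanged); cached 2 stands.
  n9: dirty, but its reads are unchanged (n7 unchanged); cached -2 stands.
  n10: dirty, but its reads are unchanged (n2 unchanged, n4 unchanged); cached 2 stands.
  n12: dirty, but its reads are unchanged (n10 unchanged, n9 unchanged); cached -4 stands.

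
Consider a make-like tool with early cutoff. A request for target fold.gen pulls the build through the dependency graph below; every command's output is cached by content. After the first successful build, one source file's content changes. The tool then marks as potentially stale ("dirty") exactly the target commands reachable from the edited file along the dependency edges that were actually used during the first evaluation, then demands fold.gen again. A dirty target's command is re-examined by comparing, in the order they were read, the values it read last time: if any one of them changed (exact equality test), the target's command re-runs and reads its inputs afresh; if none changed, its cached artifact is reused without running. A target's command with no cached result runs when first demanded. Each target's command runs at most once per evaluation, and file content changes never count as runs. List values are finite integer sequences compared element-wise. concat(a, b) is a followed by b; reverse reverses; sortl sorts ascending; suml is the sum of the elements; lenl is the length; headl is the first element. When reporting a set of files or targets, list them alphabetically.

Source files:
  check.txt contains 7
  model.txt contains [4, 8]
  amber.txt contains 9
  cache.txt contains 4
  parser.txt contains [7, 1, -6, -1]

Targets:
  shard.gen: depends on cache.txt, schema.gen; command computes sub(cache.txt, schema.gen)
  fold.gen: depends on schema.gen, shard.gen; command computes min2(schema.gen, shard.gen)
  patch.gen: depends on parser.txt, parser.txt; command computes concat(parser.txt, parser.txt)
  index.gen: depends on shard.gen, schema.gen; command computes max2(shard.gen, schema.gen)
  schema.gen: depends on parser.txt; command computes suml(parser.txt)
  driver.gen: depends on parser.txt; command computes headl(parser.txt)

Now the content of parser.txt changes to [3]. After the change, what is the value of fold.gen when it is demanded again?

Demanding fold.gen again yields 1.

First demand of the output computes:
  schema.gen = suml([7, 1, -6, -1]) = 1
  shard.gen = sub(4, 1) = 3
  fold.gen = min2(1, 3) = 1

After the edit, cleaning proceeds:
  schema.gen: a read changed (parser.txt [7, 1, -6, -1]->[3]) — executes, giving 3.
  shard.gen: a read changed (schema.gen 1->3) — executes, giving 1.
  fold.gen: a read changed (schema.gen 1->3; shard.gen 3->1) — executes, giving 1 — identical to its old value.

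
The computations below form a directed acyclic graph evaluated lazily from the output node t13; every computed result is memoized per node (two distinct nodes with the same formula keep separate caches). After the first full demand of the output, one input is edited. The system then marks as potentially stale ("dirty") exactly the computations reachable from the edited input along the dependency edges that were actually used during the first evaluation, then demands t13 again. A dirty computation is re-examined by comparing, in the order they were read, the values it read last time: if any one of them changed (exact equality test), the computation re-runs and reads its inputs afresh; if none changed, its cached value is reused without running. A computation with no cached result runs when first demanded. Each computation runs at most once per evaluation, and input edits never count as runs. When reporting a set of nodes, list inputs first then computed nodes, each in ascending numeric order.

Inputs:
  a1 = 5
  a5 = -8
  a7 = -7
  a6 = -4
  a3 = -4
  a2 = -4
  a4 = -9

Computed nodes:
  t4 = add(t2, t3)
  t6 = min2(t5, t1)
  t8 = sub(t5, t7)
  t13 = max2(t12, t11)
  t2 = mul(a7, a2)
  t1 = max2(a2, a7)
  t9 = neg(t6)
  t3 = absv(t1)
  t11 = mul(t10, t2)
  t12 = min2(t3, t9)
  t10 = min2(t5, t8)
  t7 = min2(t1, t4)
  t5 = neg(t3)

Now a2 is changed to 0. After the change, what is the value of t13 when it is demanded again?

Demanding t13 again yields 0.

First demand of the output computes:
  t1 = max2(-4, -7) = -4
  t2 = mul(-7, -4) = 28
  t3 = absv(-4) = 4
  t4 = add(28, 4) = 32
  t5 = neg(4) = -4
  t6 = min2(-4, -4) = -4
  t7 = min2(-4, 32) = -4
  t8 = sub(-4, -4) = 0
  t9 = neg(-4) = 4
  t10 = min2(-4, 0) = -4
  t11 = mul(-4, 28) = -112
  t12 = min2(4, 4) = 4
  t13 = max2(4, -112) = 4

After the edit, cleaning proceeds:
  t1: a read changed (a2 -4->0) — executes, giving 0.
  t2: a read changed (a2 -4->0) — executes, giving 0.
  t3: a read changed (t1 -4->0) — executes, giving 0.
  t4: a read changed (t2 28->0; t3 4->0) — executes, giving 0.
  t5: a read changed (t3 4->0) — executes, giving 0.
  t6: a read changed (t5 -4->0; t1 -4->0) — executes, giving 0.
  t7: a read changed (t1 -4->0; t4 32->0) — executes, giving 0.
  t8: a read changed (t5 -4->0; t7 -4->0) — executes, giving 0 — identical to its old value.
  t9: a read changed (t6 -4->0) — executes, giving 0.
  t10: a read changed (t5 -4->0) — executes, giving 0.
  t11: a read changed (t10 -4->0; t2 28->0) — executes, giving 0.
  t12: a read changed (t3 4->0; t9 4->0) — executes, giving 0.
  t13: a read changed (t12 4->0; t11 -112->0) — executes, giving 0.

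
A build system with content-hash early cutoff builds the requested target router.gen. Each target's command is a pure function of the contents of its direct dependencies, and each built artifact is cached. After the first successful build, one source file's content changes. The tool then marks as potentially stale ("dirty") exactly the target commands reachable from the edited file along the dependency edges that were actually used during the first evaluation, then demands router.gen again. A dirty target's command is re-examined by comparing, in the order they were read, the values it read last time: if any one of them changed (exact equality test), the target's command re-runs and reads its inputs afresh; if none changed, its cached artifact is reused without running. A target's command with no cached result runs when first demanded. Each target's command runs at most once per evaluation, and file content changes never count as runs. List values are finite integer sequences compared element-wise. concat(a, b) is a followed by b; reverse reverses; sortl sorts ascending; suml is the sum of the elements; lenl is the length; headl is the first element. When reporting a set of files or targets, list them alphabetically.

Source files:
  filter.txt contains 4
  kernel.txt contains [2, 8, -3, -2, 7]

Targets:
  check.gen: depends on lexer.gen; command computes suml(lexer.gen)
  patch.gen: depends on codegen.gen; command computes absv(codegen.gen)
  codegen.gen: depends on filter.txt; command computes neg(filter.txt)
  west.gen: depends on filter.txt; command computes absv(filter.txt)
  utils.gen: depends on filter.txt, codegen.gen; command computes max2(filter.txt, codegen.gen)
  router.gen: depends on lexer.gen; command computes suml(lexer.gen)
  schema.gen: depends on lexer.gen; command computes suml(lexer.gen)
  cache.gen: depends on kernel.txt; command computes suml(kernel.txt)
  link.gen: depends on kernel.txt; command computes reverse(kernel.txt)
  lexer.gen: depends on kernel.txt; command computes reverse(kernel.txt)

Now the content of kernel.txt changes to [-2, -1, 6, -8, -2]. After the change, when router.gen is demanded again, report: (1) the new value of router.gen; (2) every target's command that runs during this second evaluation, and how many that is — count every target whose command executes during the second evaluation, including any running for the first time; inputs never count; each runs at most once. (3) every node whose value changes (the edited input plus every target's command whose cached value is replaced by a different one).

First evaluation (everything demanded from the output):
  lexer.gen = reverse([2, 8, -3, -2, 7]) = [7, -2, -3, 8, 2]
  router.gen = suml([7, -2, -3, 8, 2]) = 12

Propagation after the edit:
  lexer.gen: runs — kernel.txt [2, 8, -3, -2, 7]->[-2, -1, 6, -8, -2]; result [-2, -8, 6, -1, -2].
  router.gen: runs — lexer.gen [7, -2, -3, 8, 2]->[-2, -8, 6, -1, -2]; result -7.

New value of router.gen: -7.
Target commands that run: lexer.gen, router.gen — 2 in total.
Values that change: kernel.txt, lexer.gen, router.gen.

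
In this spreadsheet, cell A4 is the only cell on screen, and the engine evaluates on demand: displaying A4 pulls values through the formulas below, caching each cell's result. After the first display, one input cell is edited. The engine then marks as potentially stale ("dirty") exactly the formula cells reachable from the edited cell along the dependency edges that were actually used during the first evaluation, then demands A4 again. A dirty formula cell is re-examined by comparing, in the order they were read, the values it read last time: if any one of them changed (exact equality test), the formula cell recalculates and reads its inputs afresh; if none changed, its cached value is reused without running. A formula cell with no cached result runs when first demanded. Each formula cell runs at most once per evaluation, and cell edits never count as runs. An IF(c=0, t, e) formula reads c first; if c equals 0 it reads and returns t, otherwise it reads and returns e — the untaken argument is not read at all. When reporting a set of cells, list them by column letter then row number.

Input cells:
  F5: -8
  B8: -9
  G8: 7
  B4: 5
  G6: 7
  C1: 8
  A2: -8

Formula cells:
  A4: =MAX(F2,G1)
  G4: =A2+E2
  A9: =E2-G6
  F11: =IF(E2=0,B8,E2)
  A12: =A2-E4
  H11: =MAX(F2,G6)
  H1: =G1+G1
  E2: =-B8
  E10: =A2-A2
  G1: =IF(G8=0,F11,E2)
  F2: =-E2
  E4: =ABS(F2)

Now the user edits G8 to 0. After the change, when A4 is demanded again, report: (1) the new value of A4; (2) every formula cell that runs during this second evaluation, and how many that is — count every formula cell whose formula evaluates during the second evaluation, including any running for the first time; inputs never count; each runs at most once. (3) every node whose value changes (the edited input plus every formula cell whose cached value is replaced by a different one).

A4 now evaluates to 9.
Run set: F11, G1 (2 run).
Changed values: G8.
The important point: the flipped condition pulls in fresh nodes; F11 runs for the first time.

Initial pass — values computed on the first demand:
  E2 = -(-9) = 9
  F2 = -(9) = -9
  G1 = IF(G8=0: G8=7 -> else branch E2) = 9
  A4 = MAX(-9, 9) = 9

Second demand — change propagation:
  F11: newly demanded (no cache) — executes and yields 9.
  G1: re-runs because G8 7->0; new result 9 (unchanged).
  A4: re-examined; everything it read last time is the same (F2 unchanged, G1 unchanged) — cache 9 kept, no run.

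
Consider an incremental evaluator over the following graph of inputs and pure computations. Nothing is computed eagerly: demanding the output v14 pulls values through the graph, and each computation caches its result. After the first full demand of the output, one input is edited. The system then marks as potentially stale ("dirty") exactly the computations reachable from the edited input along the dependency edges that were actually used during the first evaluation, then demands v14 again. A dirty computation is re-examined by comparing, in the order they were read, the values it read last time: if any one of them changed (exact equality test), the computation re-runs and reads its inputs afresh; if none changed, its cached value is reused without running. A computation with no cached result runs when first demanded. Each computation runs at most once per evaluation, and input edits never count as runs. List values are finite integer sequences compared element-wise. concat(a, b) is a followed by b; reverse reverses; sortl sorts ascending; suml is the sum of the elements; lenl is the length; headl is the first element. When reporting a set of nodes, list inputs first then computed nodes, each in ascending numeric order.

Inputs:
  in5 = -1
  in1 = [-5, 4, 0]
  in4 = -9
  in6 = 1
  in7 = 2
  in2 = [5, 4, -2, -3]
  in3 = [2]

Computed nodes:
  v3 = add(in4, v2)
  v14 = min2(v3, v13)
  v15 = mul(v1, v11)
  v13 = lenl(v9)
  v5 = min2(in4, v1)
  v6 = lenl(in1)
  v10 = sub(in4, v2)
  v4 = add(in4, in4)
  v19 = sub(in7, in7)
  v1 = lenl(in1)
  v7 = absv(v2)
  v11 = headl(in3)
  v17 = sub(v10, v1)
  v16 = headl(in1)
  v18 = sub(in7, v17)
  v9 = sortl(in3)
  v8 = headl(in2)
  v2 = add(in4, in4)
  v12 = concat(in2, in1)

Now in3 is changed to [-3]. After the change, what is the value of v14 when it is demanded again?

v14 now evaluates to -27.
The important point: v13 recomputes to an identical value, and the output ends up unchanged.

Initial pass — values computed on the first demand:
  v2 = add(-9, -9) = -18
  v3 = add(-9, -18) = -27
  v9 = sortl([2]) = [2]
  v13 = lenl([2]) = 1
  v14 = min2(-27, 1) = -27

Second demand — change propagation:
  v9: re-runs because in3 [2]->[-3]; new result [-3].
  v13: re-runs because v9 [2]->[-3]; new result 1 (unchanged).
  v14: re-examined; everything it read last time is the same (v3 unchanged, v13 unchanged) — cache -27 kept, no run.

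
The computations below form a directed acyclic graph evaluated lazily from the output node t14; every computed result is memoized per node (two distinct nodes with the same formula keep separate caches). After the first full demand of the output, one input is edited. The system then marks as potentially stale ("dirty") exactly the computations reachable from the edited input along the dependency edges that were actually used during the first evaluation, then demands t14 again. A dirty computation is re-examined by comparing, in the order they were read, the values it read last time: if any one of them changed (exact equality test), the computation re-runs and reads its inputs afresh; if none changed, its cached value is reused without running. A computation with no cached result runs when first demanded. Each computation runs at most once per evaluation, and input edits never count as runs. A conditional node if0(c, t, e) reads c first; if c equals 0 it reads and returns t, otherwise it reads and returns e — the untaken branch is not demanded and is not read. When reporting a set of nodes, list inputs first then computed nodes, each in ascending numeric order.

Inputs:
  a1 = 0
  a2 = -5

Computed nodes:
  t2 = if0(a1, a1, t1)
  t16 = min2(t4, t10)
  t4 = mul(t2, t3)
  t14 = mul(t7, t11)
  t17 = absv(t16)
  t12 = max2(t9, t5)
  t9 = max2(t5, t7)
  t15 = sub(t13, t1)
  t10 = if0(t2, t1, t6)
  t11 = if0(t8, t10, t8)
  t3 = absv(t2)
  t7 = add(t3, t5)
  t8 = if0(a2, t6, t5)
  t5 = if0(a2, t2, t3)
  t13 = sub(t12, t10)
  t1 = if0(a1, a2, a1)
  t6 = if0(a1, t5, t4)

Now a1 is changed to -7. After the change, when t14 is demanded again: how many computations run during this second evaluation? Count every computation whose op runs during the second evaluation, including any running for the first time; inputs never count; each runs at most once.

First demand of the output computes:
  t1 = if0(a1=0 -> then branch a2) = -5
  t2 = if0(a1=0 -> then branch a1) = 0
  t3 = absv(0) = 0
  t5 = if0(a2=-5 -> else branch t3) = 0
  t7 = add(0, 0) = 0
  t8 = if0(a2=-5 -> else branch t5) = 0
  t10 = if0(t2=0 -> then branch t1) = -5
  t11 = if0(t8=0 -> then branch t10) = -5
  t14 = mul(0, -5) = 0

After the edit, cleaning proceeds:
  t1: a read changed (a1 0->-7) — executes, giving -7.
  t2: a read changed (a1 0->-7; a1 0->-7) — executes, giving -7.
  t3: a read changed (t2 0->-7) — executes, giving 7.
  t5: a read changed (t3 0->7) — executes, giving 7.
  t7: a read changed (t3 0->7; t5 0->7) — executes, giving 14.
  t8: a read changed (t5 0->7) — executes, giving 7.
  t10: stays stale; no demand reaches it after the flip.
  t11: a read changed (t8 0->7) — executes, giving 7.
  t14: a read changed (t7 0->14; t11 -5->7) — executes, giving 98.

Note the branch switch — demand abandons t10, which is never re-examined.

8 computations run: t1, t2, t3, t5, t7, t8, t11, t14.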